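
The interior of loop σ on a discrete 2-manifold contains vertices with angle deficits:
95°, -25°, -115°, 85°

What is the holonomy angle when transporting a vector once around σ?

Holonomy = total enclosed curvature = 95° + (-25°) + (-115°) + 85° = 40°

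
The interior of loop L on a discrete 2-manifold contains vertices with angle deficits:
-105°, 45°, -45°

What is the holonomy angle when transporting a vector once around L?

Holonomy = total enclosed curvature = (-105°) + 45° + (-45°) = -105°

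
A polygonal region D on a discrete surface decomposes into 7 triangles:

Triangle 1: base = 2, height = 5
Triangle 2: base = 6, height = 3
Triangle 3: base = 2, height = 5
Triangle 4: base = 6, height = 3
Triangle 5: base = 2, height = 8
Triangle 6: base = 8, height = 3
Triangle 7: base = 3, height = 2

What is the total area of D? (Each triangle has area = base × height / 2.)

(1/2)×2×5 + (1/2)×6×3 + (1/2)×2×5 + (1/2)×6×3 + (1/2)×2×8 + (1/2)×8×3 + (1/2)×3×2 = 51.0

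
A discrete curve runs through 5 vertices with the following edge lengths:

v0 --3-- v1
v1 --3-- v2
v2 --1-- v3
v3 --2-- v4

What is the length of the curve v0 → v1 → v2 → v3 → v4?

Arc length = 3 + 3 + 1 + 2 = 9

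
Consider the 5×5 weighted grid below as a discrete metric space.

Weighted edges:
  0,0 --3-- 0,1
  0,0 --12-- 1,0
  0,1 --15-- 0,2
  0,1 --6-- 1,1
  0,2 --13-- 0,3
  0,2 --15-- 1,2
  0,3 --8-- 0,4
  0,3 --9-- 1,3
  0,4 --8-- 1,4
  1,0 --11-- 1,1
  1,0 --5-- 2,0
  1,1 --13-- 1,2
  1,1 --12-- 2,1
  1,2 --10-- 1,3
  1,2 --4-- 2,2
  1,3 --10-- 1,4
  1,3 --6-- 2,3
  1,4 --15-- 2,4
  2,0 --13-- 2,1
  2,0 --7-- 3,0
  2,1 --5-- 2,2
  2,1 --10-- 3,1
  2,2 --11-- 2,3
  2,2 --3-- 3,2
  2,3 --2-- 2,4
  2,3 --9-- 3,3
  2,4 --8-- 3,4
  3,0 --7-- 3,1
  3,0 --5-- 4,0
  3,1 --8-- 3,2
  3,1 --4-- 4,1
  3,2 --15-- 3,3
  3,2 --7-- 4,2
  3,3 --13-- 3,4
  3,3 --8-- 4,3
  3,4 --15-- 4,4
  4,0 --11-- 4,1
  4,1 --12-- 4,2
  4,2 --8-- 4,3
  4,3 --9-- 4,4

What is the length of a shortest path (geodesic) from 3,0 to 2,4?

Shortest path: 3,0 → 3,1 → 3,2 → 2,2 → 2,3 → 2,4, total weight = 31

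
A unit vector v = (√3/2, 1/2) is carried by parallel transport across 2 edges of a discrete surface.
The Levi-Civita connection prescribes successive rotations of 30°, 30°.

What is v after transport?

Total rotation: 30° + 30° = 60°. Final vector: (0, 1)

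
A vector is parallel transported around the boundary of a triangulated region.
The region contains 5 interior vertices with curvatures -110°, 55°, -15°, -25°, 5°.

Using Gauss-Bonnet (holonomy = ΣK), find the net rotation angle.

Holonomy = total enclosed curvature = (-110°) + 55° + (-15°) + (-25°) + 5° = -90°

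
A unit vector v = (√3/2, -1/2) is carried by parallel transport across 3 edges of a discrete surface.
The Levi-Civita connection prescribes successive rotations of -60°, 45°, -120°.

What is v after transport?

Total rotation: (-60°) + 45° + (-120°) = -135°. Final vector: (-0.9659, -0.2588)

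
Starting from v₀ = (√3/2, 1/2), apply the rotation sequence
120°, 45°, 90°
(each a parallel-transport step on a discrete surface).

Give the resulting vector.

Total rotation: 120° + 45° + 90° = 255° ≡ -105° (mod 360°). Final vector: (0.2588, -0.9659)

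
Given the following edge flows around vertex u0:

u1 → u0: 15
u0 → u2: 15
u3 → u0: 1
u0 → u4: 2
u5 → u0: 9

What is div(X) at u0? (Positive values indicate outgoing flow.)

Divergence = sum of outgoing flows = (-15) + 15 + (-1) + 2 + (-9) = -8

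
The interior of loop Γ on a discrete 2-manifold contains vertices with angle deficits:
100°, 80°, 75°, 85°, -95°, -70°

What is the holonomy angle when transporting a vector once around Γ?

Holonomy = total enclosed curvature = 100° + 80° + 75° + 85° + (-95°) + (-70°) = 175°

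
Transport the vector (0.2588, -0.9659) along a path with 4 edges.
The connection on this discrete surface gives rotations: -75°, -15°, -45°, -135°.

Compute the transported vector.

Total rotation: (-75°) + (-15°) + (-45°) + (-135°) = -270° ≡ 90° (mod 360°). Final vector: (0.9659, 0.2588)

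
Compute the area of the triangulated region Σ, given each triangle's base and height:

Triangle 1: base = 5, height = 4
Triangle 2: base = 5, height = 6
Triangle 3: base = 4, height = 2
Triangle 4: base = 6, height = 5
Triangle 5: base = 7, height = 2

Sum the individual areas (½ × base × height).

(1/2)×5×4 + (1/2)×5×6 + (1/2)×4×2 + (1/2)×6×5 + (1/2)×7×2 = 51.0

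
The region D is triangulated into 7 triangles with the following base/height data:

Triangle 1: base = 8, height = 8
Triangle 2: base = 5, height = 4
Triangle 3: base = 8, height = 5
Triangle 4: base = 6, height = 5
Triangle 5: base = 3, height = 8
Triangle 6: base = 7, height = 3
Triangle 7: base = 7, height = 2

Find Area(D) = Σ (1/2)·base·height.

(1/2)×8×8 + (1/2)×5×4 + (1/2)×8×5 + (1/2)×6×5 + (1/2)×3×8 + (1/2)×7×3 + (1/2)×7×2 = 106.5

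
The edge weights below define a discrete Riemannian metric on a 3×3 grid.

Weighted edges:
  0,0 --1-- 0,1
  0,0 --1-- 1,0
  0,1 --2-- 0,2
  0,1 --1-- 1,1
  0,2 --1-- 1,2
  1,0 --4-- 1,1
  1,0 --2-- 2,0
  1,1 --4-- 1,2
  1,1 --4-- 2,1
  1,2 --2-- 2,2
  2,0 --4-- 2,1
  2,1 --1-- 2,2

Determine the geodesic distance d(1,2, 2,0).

Shortest path: 1,2 → 2,2 → 2,1 → 2,0, total weight = 7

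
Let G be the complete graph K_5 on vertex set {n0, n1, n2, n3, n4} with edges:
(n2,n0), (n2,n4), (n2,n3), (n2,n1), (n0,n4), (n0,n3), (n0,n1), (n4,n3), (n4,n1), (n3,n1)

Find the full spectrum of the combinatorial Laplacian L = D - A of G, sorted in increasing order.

For the complete graph K_n, L = nI − J (J = all-ones matrix). J has eigenvalues n (once, eigenvector 𝟙) and 0 (multiplicity n−1), so L has eigenvalues 0 (once) and n (multiplicity n−1). Here n = 5: eigenvalue 0 once and 5 with multiplicity 4.
Laplacian eigenvalues (increasing order): [0.0, 5.0, 5.0, 5.0, 5.0]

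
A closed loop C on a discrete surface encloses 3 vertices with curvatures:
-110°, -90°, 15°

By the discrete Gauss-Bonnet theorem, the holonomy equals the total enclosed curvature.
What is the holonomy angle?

Holonomy = total enclosed curvature = (-110°) + (-90°) + 15° = -185°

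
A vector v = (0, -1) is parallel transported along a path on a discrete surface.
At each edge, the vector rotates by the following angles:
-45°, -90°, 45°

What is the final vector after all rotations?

Total rotation: (-45°) + (-90°) + 45° = -90°. Final vector: (-1, 0)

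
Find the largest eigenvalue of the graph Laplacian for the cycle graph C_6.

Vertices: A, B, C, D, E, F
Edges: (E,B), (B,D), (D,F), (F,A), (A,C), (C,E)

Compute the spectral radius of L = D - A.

The cycle graph C_n has Laplacian eigenvalues λ_k = 2 − 2cos(2πk/n), k = 0, 1, …, n−1. Here n = 6:
k=0: 2 − 2cos(0) = 0.0; k=1: 2 − 2cos(π/3) = 1.0; k=2: 2 − 2cos(2π/3) = 3.0; k=3: 2 − 2cos(π) = 4.0; k=4: 2 − 2cos(4π/3) = 3.0; k=5: 2 − 2cos(5π/3) = 1.0.
Laplacian eigenvalues: [0.0, 1.0, 1.0, 3.0, 3.0, 4.0]. Largest eigenvalue (spectral radius) = 4.0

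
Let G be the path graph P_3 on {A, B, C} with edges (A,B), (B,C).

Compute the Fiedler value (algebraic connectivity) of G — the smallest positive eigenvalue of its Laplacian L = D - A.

The path graph P_n has Laplacian eigenvalues λ_k = 2 − 2cos(kπ/n), k = 0, 1, …, n−1. Here n = 3:
k=0: 2 − 2cos(0) = 0.0; k=1: 2 − 2cos(π/3) = 1.0; k=2: 2 − 2cos(2π/3) = 3.0.
Laplacian eigenvalues: [0.0, 1.0, 3.0]. Algebraic connectivity (smallest non-zero eigenvalue) = 1.0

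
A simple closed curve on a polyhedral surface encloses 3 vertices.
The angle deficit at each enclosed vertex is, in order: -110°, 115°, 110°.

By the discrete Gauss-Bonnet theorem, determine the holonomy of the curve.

Holonomy = total enclosed curvature = (-110°) + 115° + 110° = 115°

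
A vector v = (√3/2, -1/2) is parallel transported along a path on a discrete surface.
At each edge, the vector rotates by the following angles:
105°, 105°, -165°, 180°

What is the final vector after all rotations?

Total rotation: 105° + 105° + (-165°) + 180° = 225° ≡ -135° (mod 360°). Final vector: (-0.9659, -0.2588)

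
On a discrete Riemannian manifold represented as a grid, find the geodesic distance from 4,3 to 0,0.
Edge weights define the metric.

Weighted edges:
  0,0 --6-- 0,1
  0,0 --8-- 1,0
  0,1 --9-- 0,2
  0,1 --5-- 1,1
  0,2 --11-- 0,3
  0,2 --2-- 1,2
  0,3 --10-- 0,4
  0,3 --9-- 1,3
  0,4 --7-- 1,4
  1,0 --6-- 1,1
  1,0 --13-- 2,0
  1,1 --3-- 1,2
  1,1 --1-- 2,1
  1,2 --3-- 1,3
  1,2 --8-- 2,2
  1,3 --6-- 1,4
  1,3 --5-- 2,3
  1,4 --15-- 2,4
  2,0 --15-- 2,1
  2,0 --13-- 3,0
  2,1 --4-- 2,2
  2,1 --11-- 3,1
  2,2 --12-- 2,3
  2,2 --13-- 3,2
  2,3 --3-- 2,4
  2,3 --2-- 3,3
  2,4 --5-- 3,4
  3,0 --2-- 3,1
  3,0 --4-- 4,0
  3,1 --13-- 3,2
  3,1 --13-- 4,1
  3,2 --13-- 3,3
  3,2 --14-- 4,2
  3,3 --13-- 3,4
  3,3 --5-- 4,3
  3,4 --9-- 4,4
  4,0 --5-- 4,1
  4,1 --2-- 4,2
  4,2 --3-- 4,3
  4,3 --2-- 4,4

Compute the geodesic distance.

Shortest path: 4,3 → 3,3 → 2,3 → 1,3 → 1,2 → 1,1 → 0,1 → 0,0, total weight = 29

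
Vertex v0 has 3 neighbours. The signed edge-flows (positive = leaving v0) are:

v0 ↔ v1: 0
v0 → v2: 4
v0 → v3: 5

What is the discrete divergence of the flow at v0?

Divergence = sum of outgoing flows = 0 + 4 + 5 = 9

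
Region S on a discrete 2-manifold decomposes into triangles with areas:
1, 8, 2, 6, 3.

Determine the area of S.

1 + 8 + 2 + 6 + 3 = 20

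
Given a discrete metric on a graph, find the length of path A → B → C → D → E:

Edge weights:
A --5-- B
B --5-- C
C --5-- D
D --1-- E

Arc length = 5 + 5 + 5 + 1 = 16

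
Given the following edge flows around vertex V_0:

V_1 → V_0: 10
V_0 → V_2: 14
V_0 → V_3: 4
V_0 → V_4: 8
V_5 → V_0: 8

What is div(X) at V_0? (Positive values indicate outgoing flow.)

Divergence = sum of outgoing flows = (-10) + 14 + 4 + 8 + (-8) = 8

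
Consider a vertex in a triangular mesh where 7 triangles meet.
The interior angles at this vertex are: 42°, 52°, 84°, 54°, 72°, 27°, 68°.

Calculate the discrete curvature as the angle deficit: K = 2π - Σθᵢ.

Sum of angles = 399°. K = 360° - 399° = -39° = -13π/60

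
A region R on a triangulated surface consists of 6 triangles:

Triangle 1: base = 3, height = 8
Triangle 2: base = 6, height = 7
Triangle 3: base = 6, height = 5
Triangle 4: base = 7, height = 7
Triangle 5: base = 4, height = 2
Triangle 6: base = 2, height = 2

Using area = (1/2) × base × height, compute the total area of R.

(1/2)×3×8 + (1/2)×6×7 + (1/2)×6×5 + (1/2)×7×7 + (1/2)×4×2 + (1/2)×2×2 = 78.5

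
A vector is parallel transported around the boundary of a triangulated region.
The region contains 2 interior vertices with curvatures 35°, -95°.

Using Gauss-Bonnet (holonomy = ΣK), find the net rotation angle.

Holonomy = total enclosed curvature = 35° + (-95°) = -60°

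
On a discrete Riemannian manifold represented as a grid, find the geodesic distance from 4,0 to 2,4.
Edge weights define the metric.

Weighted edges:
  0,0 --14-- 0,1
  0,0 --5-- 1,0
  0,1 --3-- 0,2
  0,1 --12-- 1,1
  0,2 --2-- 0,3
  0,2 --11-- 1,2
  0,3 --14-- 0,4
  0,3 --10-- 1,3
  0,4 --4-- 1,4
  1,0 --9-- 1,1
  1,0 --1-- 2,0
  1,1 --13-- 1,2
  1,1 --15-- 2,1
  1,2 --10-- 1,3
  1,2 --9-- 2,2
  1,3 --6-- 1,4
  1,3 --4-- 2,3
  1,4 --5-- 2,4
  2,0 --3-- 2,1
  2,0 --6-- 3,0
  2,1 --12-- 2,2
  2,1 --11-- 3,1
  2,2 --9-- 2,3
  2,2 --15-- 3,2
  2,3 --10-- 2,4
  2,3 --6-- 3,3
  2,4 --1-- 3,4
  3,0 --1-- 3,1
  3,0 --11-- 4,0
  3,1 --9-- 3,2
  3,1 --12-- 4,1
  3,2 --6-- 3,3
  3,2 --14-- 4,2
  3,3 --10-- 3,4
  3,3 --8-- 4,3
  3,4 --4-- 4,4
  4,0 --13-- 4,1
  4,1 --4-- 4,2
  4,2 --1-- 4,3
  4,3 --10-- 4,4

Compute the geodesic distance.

Shortest path: 4,0 → 4,1 → 4,2 → 4,3 → 4,4 → 3,4 → 2,4, total weight = 33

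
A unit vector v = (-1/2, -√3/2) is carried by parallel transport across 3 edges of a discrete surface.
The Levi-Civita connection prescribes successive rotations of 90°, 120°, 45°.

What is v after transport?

Total rotation: 90° + 120° + 45° = 255° ≡ -105° (mod 360°). Final vector: (-0.7071, 0.7071)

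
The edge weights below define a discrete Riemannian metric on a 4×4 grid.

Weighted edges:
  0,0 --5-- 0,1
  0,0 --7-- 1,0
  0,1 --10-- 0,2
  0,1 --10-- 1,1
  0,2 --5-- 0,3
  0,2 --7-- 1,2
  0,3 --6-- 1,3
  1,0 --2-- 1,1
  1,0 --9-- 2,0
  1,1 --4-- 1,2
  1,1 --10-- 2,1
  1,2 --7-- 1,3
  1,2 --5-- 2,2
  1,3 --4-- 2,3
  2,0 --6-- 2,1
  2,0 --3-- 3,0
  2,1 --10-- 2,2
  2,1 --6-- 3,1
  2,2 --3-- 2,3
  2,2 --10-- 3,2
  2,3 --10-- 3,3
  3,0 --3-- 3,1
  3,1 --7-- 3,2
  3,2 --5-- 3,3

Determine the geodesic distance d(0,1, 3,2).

Shortest path: 0,1 → 1,1 → 1,2 → 2,2 → 3,2, total weight = 29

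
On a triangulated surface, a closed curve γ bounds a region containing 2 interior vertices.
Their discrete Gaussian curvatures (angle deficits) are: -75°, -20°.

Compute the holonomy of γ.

Holonomy = total enclosed curvature = (-75°) + (-20°) = -95°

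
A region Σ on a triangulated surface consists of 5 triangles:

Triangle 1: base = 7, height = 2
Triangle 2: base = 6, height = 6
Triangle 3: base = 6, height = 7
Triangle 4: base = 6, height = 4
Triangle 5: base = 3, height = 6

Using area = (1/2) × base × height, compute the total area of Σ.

(1/2)×7×2 + (1/2)×6×6 + (1/2)×6×7 + (1/2)×6×4 + (1/2)×3×6 = 67.0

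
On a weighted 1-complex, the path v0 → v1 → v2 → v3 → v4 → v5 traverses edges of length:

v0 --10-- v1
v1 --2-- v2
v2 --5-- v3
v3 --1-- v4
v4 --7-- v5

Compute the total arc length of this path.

Arc length = 10 + 2 + 5 + 1 + 7 = 25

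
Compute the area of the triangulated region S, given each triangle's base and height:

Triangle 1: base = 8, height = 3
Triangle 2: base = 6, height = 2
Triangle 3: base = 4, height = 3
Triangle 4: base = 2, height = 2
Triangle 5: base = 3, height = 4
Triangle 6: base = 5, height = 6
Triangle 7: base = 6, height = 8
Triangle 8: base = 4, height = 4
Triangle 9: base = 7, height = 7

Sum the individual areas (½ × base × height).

(1/2)×8×3 + (1/2)×6×2 + (1/2)×4×3 + (1/2)×2×2 + (1/2)×3×4 + (1/2)×5×6 + (1/2)×6×8 + (1/2)×4×4 + (1/2)×7×7 = 103.5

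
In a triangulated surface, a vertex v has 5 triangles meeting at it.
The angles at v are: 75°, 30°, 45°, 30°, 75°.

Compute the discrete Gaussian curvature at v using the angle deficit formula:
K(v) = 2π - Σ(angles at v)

Sum of angles = 255°. K = 360° - 255° = 105° = 7π/12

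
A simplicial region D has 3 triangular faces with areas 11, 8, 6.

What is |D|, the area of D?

11 + 8 + 6 = 25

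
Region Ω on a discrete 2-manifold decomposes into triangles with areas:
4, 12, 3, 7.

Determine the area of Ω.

4 + 12 + 3 + 7 = 26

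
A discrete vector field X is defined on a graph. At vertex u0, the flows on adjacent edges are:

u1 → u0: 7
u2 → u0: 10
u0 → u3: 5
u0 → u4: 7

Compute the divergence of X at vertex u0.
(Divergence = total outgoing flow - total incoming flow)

Divergence = sum of outgoing flows = (-7) + (-10) + 5 + 7 = -5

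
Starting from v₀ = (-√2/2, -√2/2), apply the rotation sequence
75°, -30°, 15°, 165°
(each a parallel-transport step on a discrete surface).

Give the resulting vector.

Total rotation: 75° + (-30°) + 15° + 165° = 225° ≡ -135° (mod 360°). Final vector: (0, 1)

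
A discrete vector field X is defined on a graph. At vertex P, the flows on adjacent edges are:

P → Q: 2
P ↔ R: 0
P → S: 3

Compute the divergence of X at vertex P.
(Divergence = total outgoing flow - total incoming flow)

Divergence = sum of outgoing flows = 2 + 0 + 3 = 5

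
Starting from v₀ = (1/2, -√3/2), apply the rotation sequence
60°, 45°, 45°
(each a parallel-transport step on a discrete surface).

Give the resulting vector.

Total rotation: 60° + 45° + 45° = 150°. Final vector: (0, 1)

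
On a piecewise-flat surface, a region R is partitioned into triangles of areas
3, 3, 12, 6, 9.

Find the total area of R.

3 + 3 + 12 + 6 + 9 = 33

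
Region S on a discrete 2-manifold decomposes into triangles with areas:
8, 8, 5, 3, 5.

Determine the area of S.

8 + 8 + 5 + 3 + 5 = 29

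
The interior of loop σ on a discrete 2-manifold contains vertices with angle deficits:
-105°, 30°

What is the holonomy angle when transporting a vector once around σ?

Holonomy = total enclosed curvature = (-105°) + 30° = -75°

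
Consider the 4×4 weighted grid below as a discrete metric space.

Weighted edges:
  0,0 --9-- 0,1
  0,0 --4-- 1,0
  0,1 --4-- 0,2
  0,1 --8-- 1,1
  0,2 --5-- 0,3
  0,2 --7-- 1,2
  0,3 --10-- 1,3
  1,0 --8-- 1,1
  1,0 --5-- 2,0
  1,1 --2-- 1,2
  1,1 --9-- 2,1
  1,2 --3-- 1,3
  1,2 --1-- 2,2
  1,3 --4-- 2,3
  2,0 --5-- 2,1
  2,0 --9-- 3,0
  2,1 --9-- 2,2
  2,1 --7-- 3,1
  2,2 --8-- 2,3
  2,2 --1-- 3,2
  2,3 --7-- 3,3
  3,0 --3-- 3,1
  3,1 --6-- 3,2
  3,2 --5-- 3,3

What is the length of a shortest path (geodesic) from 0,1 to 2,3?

Shortest path: 0,1 → 1,1 → 1,2 → 1,3 → 2,3, total weight = 17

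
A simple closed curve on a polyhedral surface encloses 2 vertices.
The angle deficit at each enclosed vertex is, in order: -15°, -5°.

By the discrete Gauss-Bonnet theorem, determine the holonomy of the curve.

Holonomy = total enclosed curvature = (-15°) + (-5°) = -20°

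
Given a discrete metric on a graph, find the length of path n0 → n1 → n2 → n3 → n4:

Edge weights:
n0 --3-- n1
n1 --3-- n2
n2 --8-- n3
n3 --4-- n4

Arc length = 3 + 3 + 8 + 4 = 18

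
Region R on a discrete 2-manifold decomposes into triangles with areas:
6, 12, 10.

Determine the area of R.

6 + 12 + 10 = 28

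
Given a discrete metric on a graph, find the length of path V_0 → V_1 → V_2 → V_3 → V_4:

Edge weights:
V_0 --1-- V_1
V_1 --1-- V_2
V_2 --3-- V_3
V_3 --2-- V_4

Arc length = 1 + 1 + 3 + 2 = 7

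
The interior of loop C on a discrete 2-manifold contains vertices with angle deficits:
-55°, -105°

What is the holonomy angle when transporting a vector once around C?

Holonomy = total enclosed curvature = (-55°) + (-105°) = -160°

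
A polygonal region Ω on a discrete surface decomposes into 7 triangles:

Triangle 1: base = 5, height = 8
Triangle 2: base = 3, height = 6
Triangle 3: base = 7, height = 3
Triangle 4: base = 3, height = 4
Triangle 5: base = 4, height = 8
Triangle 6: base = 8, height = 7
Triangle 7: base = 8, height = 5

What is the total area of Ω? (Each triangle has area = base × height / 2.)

(1/2)×5×8 + (1/2)×3×6 + (1/2)×7×3 + (1/2)×3×4 + (1/2)×4×8 + (1/2)×8×7 + (1/2)×8×5 = 109.5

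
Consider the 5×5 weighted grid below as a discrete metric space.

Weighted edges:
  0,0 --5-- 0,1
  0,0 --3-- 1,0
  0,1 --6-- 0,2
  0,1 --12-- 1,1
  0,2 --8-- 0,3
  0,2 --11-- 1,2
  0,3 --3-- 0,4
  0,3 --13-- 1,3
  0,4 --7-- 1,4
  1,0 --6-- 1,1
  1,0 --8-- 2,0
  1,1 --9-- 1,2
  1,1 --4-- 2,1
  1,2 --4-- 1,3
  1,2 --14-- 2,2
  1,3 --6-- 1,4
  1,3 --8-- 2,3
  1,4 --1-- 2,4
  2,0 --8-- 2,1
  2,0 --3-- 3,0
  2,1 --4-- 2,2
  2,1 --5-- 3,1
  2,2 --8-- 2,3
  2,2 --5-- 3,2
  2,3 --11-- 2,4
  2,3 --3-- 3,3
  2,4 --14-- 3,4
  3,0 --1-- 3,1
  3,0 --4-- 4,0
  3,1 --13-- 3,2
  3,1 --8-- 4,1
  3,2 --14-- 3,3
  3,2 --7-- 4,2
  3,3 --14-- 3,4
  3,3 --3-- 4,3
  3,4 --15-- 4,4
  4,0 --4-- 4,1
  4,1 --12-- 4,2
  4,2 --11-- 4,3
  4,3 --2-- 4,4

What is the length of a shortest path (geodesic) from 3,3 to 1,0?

Shortest path: 3,3 → 2,3 → 2,2 → 2,1 → 1,1 → 1,0, total weight = 25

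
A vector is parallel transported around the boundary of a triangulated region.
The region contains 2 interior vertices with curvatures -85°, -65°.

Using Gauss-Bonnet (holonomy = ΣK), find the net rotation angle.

Holonomy = total enclosed curvature = (-85°) + (-65°) = -150°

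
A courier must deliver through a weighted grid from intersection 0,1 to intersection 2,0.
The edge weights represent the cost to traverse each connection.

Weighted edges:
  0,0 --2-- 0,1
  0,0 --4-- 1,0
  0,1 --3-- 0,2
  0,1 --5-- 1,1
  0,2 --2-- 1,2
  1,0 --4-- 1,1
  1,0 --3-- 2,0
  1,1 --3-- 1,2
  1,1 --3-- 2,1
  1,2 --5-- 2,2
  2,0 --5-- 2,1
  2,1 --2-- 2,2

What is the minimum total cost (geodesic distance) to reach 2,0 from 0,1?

Shortest path: 0,1 → 0,0 → 1,0 → 2,0, total weight = 9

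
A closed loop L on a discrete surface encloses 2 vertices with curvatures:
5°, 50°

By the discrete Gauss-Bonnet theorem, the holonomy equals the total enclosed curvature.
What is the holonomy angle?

Holonomy = total enclosed curvature = 5° + 50° = 55°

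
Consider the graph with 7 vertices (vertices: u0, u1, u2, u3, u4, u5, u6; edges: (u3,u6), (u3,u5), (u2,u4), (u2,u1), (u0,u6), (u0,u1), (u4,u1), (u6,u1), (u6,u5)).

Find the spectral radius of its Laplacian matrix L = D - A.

Degrees: deg(u0) = 2, deg(u1) = 4, deg(u2) = 2, deg(u3) = 2, deg(u4) = 2, deg(u5) = 2, deg(u6) = 4.
L = D − A with rows/columns ordered (u0, u1, u2, u3, u4, u5, u6):
  [ 2, -1,  0,  0,  0,  0, -1]
  [-1,  4, -1,  0, -1,  0, -1]
  [ 0, -1,  2,  0, -1,  0,  0]
  [ 0,  0,  0,  2,  0, -1, -1]
  [ 0, -1, -1,  0,  2,  0,  0]
  [ 0,  0,  0, -1,  0,  2, -1]
  [-1, -1,  0, -1,  0, -1,  4]
Characteristic polynomial: det(λI − L) = λ(λ² − 6λ + 3)(λ² − 6λ + 7)(λ − 3)².
Roots: λ = 0; (λ² − 6λ + 3) = 0 ⇒ λ = 3 ± √6 ≈ 0.5505, 5.4495; (λ² − 6λ + 7) = 0 ⇒ λ = 3 ± √2 ≈ 1.5858, 4.4142; (λ − 3) = 0 ⇒ λ = 3 (multiplicity 2).
(Check: the roots sum (with multiplicity) to 18, matching trace L = Σdeg = 2·9 = 18.)
Laplacian eigenvalues: [0.0, 0.5505, 1.5858, 3.0, 3.0, 4.4142, 5.4495]. Largest eigenvalue (spectral radius) = 5.4495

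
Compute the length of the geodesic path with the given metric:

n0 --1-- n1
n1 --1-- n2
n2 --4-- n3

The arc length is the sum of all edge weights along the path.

Arc length = 1 + 1 + 4 = 6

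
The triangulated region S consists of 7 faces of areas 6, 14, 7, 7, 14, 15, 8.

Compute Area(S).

6 + 14 + 7 + 7 + 14 + 15 + 8 = 71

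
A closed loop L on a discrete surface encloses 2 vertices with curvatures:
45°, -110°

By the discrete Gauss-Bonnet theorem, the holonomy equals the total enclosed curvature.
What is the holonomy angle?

Holonomy = total enclosed curvature = 45° + (-110°) = -65°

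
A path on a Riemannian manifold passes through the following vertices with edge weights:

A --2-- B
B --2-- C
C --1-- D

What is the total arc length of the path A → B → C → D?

Arc length = 2 + 2 + 1 = 5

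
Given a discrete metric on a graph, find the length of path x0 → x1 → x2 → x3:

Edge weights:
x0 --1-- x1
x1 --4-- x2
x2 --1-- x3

Arc length = 1 + 4 + 1 = 6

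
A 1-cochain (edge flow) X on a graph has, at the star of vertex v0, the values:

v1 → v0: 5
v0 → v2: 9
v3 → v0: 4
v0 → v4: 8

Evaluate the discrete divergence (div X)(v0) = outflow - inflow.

Divergence = sum of outgoing flows = (-5) + 9 + (-4) + 8 = 8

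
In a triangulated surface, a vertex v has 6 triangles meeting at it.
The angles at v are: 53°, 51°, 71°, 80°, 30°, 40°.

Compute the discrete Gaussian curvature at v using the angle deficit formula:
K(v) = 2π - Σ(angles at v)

Sum of angles = 325°. K = 360° - 325° = 35° = 7π/36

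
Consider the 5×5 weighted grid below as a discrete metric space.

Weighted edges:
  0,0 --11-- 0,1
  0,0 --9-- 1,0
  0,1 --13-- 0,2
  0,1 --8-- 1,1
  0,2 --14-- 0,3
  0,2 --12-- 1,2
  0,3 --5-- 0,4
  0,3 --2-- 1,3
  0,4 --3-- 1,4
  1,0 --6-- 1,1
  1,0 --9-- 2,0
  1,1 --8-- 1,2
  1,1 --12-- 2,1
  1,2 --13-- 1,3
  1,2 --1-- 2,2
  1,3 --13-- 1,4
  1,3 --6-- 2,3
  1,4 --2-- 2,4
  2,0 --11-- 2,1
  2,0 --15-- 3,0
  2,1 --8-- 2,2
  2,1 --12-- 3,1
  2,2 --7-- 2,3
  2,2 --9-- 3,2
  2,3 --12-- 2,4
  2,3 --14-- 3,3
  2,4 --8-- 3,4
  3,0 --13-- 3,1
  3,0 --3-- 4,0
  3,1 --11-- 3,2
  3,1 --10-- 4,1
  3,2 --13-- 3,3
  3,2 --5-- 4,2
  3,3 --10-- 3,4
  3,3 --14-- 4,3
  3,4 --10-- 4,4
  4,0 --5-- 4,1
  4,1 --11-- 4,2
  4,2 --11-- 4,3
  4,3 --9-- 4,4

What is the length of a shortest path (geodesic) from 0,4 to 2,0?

Shortest path: 0,4 → 0,3 → 1,3 → 2,3 → 2,2 → 2,1 → 2,0, total weight = 39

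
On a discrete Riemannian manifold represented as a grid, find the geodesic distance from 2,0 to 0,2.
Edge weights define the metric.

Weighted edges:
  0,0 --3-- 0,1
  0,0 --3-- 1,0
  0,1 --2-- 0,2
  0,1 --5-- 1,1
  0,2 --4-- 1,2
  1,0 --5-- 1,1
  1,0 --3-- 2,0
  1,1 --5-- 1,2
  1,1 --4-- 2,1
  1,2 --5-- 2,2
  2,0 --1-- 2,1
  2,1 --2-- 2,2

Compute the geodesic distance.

Shortest path: 2,0 → 1,0 → 0,0 → 0,1 → 0,2, total weight = 11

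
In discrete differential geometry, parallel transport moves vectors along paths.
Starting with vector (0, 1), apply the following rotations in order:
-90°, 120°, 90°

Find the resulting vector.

Total rotation: (-90°) + 120° + 90° = 120°. Final vector: (-0.8660, -0.5000)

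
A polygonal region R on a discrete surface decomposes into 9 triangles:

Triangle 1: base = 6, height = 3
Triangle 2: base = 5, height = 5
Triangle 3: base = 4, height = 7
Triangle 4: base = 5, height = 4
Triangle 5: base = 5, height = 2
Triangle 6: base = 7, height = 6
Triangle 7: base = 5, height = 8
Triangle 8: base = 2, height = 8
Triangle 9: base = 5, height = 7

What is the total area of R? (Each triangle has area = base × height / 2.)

(1/2)×6×3 + (1/2)×5×5 + (1/2)×4×7 + (1/2)×5×4 + (1/2)×5×2 + (1/2)×7×6 + (1/2)×5×8 + (1/2)×2×8 + (1/2)×5×7 = 117.0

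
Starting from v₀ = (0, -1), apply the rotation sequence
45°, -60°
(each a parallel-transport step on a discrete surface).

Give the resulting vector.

Total rotation: 45° + (-60°) = -15°. Final vector: (-0.2588, -0.9659)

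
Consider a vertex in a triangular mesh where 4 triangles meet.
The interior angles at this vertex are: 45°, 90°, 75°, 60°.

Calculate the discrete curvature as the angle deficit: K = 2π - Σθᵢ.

Sum of angles = 270°. K = 360° - 270° = 90°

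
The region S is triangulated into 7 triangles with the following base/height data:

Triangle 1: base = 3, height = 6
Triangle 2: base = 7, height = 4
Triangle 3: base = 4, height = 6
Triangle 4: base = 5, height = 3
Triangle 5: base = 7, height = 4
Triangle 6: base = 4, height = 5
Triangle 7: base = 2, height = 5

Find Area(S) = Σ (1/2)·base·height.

(1/2)×3×6 + (1/2)×7×4 + (1/2)×4×6 + (1/2)×5×3 + (1/2)×7×4 + (1/2)×4×5 + (1/2)×2×5 = 71.5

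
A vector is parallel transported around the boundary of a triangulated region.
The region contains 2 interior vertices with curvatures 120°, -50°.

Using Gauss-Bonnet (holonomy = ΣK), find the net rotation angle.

Holonomy = total enclosed curvature = 120° + (-50°) = 70°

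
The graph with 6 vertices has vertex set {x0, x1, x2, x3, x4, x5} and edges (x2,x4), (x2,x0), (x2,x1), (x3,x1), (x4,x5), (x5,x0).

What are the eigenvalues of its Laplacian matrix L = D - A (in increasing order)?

Degrees: deg(x0) = 2, deg(x1) = 2, deg(x2) = 3, deg(x3) = 1, deg(x4) = 2, deg(x5) = 2.
L = D − A with rows/columns ordered (x0, x1, x2, x3, x4, x5):
  [ 2,  0, -1,  0,  0, -1]
  [ 0,  2, -1, -1,  0,  0]
  [-1, -1,  3,  0, -1,  0]
  [ 0, -1,  0,  1,  0,  0]
  [ 0,  0, -1,  0,  2, -1]
  [-1,  0,  0,  0, -1,  2]
Characteristic polynomial: det(λI − L) = λ(λ² − 5λ + 2)(λ − 2)²(λ − 3).
Roots: λ = 0; (λ² − 5λ + 2) = 0 ⇒ λ = (5 ± √17)/2 ≈ 0.4384, 4.5616; (λ − 2) = 0 ⇒ λ = 2 (multiplicity 2); (λ − 3) = 0 ⇒ λ = 3.
(Check: the roots sum (with multiplicity) to 12, matching trace L = Σdeg = 2·6 = 12.)
Laplacian eigenvalues (increasing order): [0.0, 0.4384, 2.0, 2.0, 3.0, 4.5616]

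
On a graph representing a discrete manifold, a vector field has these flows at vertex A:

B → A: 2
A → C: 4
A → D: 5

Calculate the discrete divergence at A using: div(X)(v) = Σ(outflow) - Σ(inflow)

Divergence = sum of outgoing flows = (-2) + 4 + 5 = 7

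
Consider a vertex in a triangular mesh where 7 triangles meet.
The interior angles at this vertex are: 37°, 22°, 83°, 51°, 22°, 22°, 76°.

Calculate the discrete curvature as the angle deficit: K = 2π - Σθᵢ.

Sum of angles = 313°. K = 360° - 313° = 47° = 47π/180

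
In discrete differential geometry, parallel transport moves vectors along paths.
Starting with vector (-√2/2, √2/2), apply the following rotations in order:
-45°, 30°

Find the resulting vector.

Total rotation: (-45°) + 30° = -15°. Final vector: (-0.5000, 0.8660)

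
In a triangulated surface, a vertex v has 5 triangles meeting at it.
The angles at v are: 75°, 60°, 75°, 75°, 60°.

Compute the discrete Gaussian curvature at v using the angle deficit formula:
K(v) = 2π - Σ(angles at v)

Sum of angles = 345°. K = 360° - 345° = 15°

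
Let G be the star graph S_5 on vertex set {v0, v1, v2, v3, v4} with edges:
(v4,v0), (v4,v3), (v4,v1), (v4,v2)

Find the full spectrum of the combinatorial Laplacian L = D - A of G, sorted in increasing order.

The star S_5 is the complete bipartite graph K_{1,4} (one hub of degree 4, 4 leaves of degree 1). The Laplacian spectrum of K_{p,q} is 0, p (multiplicity q−1), q (multiplicity p−1), p+q. With p = 1, q = 4: 0 once, 1 with multiplicity 3, and 5 once. (Check: trace L = sum of degrees = 8 = 3·1 + 5.)
Laplacian eigenvalues (increasing order): [0.0, 1.0, 1.0, 1.0, 5.0]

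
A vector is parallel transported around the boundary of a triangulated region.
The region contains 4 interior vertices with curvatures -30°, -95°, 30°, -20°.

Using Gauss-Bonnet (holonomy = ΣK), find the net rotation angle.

Holonomy = total enclosed curvature = (-30°) + (-95°) + 30° + (-20°) = -115°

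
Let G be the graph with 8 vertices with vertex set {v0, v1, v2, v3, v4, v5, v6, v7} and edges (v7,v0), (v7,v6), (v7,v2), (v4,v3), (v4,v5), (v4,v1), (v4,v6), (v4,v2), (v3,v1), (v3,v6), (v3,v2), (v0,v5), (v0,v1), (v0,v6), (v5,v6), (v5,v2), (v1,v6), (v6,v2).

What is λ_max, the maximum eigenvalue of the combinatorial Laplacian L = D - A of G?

Degrees: deg(v0) = 4, deg(v1) = 4, deg(v2) = 5, deg(v3) = 4, deg(v4) = 5, deg(v5) = 4, deg(v6) = 7, deg(v7) = 3.
L = D − A with rows/columns ordered (v0, v1, v2, v3, v4, v5, v6, v7):
  [ 4, -1,  0,  0,  0, -1, -1, -1]
  [-1,  4,  0, -1, -1,  0, -1,  0]
  [ 0,  0,  5, -1, -1, -1, -1, -1]
  [ 0, -1, -1,  4, -1,  0, -1,  0]
  [ 0, -1, -1, -1,  5, -1, -1,  0]
  [-1,  0, -1,  0, -1,  4, -1,  0]
  [-1, -1, -1, -1, -1, -1,  7, -1]
  [-1,  0, -1,  0,  0,  0, -1,  3]
Characteristic polynomial: det(λI − L) = λ(λ² − 8λ + 14)(λ² − 10λ + 23)²(λ − 8).
Roots: λ = 0; (λ² − 8λ + 14) = 0 ⇒ λ = 4 ± √2 ≈ 2.5858, 5.4142; (λ² − 10λ + 23) = 0 ⇒ λ = 5 ± √2 ≈ 3.5858, 6.4142 (multiplicity 2); (λ − 8) = 0 ⇒ λ = 8.
(Check: the roots sum (with multiplicity) to 36, matching trace L = Σdeg = 2·18 = 36.)
Laplacian eigenvalues: [0.0, 2.5858, 3.5858, 3.5858, 5.4142, 6.4142, 6.4142, 8.0]. Largest eigenvalue (spectral radius) = 8.0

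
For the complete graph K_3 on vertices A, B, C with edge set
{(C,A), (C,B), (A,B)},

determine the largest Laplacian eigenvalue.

For the complete graph K_n, L = nI − J (J = all-ones matrix). J has eigenvalues n (once, eigenvector 𝟙) and 0 (multiplicity n−1), so L has eigenvalues 0 (once) and n (multiplicity n−1). Here n = 3: eigenvalue 0 once and 3 with multiplicity 2.
Laplacian eigenvalues: [0.0, 3.0, 3.0]. Largest eigenvalue (spectral radius) = 3.0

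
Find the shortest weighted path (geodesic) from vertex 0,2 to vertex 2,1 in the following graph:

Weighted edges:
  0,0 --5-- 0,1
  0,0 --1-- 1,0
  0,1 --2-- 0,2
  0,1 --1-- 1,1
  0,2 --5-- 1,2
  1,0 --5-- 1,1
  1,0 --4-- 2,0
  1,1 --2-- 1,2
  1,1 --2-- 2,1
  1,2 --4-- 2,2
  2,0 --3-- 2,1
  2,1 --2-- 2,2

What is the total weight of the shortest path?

Shortest path: 0,2 → 0,1 → 1,1 → 2,1, total weight = 5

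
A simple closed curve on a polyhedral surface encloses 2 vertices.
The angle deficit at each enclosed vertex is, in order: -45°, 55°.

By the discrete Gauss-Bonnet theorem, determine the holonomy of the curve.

Holonomy = total enclosed curvature = (-45°) + 55° = 10°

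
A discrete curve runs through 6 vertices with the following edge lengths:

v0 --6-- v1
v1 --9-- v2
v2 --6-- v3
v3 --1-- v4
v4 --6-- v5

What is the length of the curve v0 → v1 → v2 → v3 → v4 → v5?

Arc length = 6 + 9 + 6 + 1 + 6 = 28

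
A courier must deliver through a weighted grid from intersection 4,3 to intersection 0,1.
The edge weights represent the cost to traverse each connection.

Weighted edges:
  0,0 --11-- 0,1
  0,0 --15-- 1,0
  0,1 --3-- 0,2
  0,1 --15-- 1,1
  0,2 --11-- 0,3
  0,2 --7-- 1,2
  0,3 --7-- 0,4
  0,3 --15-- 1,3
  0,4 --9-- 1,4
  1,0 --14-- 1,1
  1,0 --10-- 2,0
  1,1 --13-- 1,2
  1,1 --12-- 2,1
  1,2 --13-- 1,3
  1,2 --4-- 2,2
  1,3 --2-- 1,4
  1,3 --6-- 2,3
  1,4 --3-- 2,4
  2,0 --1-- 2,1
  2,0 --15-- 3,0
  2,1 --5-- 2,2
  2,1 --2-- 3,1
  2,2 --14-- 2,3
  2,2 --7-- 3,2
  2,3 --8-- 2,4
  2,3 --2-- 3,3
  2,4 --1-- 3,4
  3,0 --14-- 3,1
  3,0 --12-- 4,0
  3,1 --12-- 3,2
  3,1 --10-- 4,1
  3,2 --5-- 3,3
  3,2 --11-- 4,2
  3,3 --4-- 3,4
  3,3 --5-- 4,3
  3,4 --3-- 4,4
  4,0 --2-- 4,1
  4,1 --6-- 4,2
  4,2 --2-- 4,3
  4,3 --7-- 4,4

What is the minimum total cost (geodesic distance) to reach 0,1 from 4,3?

Shortest path: 4,3 → 3,3 → 3,2 → 2,2 → 1,2 → 0,2 → 0,1, total weight = 31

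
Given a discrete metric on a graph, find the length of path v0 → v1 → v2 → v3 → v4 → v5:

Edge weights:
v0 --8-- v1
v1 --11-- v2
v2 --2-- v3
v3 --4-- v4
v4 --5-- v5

Arc length = 8 + 11 + 2 + 4 + 5 = 30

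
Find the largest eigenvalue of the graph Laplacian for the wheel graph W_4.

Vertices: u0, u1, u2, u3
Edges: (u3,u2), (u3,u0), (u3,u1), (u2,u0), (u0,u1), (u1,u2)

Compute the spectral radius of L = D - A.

The wheel W_4 is the join K_1 ∨ C_3 (a hub joined to every vertex of a cycle of length 3). For a join G ∨ H (G on p vertices, H on q vertices) the Laplacian spectrum is 0, p+q, the eigenvalues of L(G) other than one 0 each shifted by +q, and the eigenvalues of L(H) other than one 0 each shifted by +p. With G = K_1 (p = 1, nothing left after dropping its 0) and H = C_3 (q = 3, eigenvalues 2 − 2cos(2πk/3), k = 0, …, 2; drop k = 0), the spectrum of W_4 is 0, 4, and 1 + (2 − 2cos(2πk/3)) = 3 − 2cos(2πk/3) for k = 1, …, 2:
k=1: 3 − 2cos(2π/3) = 4.0; k=2: 3 − 2cos(4π/3) = 4.0.
Laplacian eigenvalues: [0.0, 4.0, 4.0, 4.0]. Largest eigenvalue (spectral radius) = 4.0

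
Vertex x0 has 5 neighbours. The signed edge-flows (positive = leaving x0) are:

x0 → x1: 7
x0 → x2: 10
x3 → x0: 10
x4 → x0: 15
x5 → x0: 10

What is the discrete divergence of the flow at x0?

Divergence = sum of outgoing flows = 7 + 10 + (-10) + (-15) + (-10) = -18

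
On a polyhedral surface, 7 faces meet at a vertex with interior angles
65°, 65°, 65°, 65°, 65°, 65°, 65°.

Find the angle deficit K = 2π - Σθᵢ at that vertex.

Sum of angles = 455°. K = 360° - 455° = -95° = -19π/36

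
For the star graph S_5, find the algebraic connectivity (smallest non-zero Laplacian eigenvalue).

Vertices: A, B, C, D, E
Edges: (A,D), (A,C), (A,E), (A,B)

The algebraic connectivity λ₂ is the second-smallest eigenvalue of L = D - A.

The star S_5 is the complete bipartite graph K_{1,4} (one hub of degree 4, 4 leaves of degree 1). The Laplacian spectrum of K_{p,q} is 0, p (multiplicity q−1), q (multiplicity p−1), p+q. With p = 1, q = 4: 0 once, 1 with multiplicity 3, and 5 once. (Check: trace L = sum of degrees = 8 = 3·1 + 5.)
Laplacian eigenvalues: [0.0, 1.0, 1.0, 1.0, 5.0]. Algebraic connectivity (smallest non-zero eigenvalue) = 1.0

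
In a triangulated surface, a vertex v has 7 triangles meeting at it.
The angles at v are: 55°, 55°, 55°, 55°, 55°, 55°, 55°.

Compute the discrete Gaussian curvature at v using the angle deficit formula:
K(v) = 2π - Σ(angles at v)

Sum of angles = 385°. K = 360° - 385° = -25° = -5π/36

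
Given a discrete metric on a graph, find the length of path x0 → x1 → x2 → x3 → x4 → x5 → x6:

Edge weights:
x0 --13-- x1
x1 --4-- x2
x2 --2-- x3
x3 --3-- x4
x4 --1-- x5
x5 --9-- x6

Arc length = 13 + 4 + 2 + 3 + 1 + 9 = 32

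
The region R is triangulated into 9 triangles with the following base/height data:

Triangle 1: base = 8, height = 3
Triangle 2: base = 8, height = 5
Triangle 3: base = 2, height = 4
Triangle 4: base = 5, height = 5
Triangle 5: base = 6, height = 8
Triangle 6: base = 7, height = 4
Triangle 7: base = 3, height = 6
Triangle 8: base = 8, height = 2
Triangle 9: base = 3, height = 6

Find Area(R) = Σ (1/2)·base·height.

(1/2)×8×3 + (1/2)×8×5 + (1/2)×2×4 + (1/2)×5×5 + (1/2)×6×8 + (1/2)×7×4 + (1/2)×3×6 + (1/2)×8×2 + (1/2)×3×6 = 112.5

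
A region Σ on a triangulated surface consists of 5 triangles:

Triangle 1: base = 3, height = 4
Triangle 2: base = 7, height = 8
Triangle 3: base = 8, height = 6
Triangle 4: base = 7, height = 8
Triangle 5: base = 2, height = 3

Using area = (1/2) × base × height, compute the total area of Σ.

(1/2)×3×4 + (1/2)×7×8 + (1/2)×8×6 + (1/2)×7×8 + (1/2)×2×3 = 89.0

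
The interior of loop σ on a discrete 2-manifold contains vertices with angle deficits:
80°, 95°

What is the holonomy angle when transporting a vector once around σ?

Holonomy = total enclosed curvature = 80° + 95° = 175°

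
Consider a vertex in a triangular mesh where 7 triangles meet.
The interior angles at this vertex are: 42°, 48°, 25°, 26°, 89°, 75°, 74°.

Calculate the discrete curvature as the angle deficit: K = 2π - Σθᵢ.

Sum of angles = 379°. K = 360° - 379° = -19° = -19π/180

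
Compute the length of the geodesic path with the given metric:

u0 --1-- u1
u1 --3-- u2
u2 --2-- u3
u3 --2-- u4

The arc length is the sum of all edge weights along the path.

Arc length = 1 + 3 + 2 + 2 = 8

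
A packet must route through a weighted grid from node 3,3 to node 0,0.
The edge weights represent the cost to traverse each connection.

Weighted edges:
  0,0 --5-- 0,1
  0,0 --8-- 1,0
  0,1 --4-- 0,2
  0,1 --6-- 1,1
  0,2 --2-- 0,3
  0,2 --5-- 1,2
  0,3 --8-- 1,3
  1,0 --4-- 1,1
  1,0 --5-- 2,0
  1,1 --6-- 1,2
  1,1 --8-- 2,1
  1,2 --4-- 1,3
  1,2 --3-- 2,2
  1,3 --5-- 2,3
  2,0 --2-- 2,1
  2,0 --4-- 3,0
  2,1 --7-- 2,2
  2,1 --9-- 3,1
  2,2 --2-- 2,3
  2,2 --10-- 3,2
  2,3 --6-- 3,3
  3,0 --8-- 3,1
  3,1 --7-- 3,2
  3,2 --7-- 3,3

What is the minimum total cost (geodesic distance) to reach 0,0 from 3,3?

Shortest path: 3,3 → 2,3 → 2,2 → 1,2 → 0,2 → 0,1 → 0,0, total weight = 25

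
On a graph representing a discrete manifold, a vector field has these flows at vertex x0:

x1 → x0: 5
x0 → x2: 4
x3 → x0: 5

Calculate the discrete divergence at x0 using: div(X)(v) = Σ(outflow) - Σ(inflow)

Divergence = sum of outgoing flows = (-5) + 4 + (-5) = -6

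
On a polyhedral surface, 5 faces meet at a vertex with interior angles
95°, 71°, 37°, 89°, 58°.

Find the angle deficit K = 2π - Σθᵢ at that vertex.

Sum of angles = 350°. K = 360° - 350° = 10° = π/18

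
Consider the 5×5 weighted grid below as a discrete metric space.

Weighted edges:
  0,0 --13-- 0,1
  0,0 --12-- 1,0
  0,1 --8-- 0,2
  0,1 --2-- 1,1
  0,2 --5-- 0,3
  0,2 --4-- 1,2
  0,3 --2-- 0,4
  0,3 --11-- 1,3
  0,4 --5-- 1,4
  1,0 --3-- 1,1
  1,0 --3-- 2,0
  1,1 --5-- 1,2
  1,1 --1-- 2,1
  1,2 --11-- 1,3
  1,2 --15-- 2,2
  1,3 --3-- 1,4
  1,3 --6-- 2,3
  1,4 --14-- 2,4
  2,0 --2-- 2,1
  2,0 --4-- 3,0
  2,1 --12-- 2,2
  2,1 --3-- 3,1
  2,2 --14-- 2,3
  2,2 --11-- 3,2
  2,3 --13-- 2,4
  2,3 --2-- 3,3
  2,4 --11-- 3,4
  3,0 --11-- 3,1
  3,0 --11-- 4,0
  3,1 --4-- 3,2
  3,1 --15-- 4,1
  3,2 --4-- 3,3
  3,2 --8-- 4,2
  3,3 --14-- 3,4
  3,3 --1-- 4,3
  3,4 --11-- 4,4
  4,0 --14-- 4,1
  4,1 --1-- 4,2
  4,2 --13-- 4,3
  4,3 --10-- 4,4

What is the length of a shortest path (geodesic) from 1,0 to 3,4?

Shortest path: 1,0 → 1,1 → 2,1 → 3,1 → 3,2 → 3,3 → 3,4, total weight = 29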